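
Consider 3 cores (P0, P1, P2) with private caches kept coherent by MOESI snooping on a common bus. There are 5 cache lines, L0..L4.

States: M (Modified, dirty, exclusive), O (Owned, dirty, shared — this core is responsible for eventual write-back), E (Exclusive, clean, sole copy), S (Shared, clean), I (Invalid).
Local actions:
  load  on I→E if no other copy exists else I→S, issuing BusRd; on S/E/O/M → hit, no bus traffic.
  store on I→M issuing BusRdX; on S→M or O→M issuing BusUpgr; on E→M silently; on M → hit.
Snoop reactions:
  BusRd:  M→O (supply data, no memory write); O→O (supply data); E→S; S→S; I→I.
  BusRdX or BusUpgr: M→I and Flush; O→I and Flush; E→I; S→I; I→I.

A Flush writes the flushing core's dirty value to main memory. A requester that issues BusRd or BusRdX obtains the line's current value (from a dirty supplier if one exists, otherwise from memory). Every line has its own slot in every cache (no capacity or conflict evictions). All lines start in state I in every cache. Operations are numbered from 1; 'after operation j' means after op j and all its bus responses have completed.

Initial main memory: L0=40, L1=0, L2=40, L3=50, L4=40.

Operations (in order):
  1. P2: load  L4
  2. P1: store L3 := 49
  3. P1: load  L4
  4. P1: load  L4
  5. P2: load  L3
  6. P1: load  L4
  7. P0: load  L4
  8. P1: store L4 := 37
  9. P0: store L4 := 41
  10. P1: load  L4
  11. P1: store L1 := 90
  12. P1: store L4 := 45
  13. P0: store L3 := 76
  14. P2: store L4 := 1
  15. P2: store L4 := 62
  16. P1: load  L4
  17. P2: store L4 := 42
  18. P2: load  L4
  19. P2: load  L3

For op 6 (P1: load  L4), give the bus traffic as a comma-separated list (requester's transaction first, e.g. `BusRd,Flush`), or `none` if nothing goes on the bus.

bus = none

1. P2: load  L4  bus=[BusRd]  L4: P0=I P1=I P2=E  mem[L4]=40
2. P1: store L3 := 49  bus=[BusRdX]  L3: P0=I P1=M P2=I  mem[L3]=50
3. P1: load  L4  bus=[BusRd]  L4: P0=I P1=S P2=S  mem[L4]=40
4. P1: load  L4  bus=[-]  L4: P0=I P1=S P2=S  mem[L4]=40
5. P2: load  L3  bus=[BusRd]  L3: P0=I P1=O P2=S  mem[L3]=50
6. P1: load  L4  bus=[-]  L4: P0=I P1=S P2=S  mem[L4]=40
7. P0: load  L4  bus=[BusRd]  L4: P0=S P1=S P2=S  mem[L4]=40
8. P1: store L4 := 37  bus=[BusUpgr]  L4: P0=I P1=M P2=I  mem[L4]=40
9. P0: store L4 := 41  bus=[BusRdX,Flush]  L4: P0=M P1=I P2=I  mem[L4]=37
10. P1: load  L4  bus=[BusRd]  L4: P0=O P1=S P2=I  mem[L4]=37
11. P1: store L1 := 90  bus=[BusRdX]  L1: P0=I P1=M P2=I  mem[L1]=0
12. P1: store L4 := 45  bus=[BusUpgr,Flush]  L4: P0=I P1=M P2=I  mem[L4]=41
13. P0: store L3 := 76  bus=[BusRdX,Flush]  L3: P0=M P1=I P2=I  mem[L3]=49
14. P2: store L4 := 1  bus=[BusRdX,Flush]  L4: P0=I P1=I P2=M  mem[L4]=45
15. P2: store L4 := 62  bus=[-]  L4: P0=I P1=I P2=M  mem[L4]=45
16. P1: load  L4  bus=[BusRd]  L4: P0=I P1=S P2=O  mem[L4]=45
17. P2: store L4 := 42  bus=[BusUpgr]  L4: P0=I P1=I P2=M  mem[L4]=45
18. P2: load  L4  bus=[-]  L4: P0=I P1=I P2=M  mem[L4]=45
19. P2: load  L3  bus=[BusRd]  L3: P0=O P1=I P2=S  mem[L3]=49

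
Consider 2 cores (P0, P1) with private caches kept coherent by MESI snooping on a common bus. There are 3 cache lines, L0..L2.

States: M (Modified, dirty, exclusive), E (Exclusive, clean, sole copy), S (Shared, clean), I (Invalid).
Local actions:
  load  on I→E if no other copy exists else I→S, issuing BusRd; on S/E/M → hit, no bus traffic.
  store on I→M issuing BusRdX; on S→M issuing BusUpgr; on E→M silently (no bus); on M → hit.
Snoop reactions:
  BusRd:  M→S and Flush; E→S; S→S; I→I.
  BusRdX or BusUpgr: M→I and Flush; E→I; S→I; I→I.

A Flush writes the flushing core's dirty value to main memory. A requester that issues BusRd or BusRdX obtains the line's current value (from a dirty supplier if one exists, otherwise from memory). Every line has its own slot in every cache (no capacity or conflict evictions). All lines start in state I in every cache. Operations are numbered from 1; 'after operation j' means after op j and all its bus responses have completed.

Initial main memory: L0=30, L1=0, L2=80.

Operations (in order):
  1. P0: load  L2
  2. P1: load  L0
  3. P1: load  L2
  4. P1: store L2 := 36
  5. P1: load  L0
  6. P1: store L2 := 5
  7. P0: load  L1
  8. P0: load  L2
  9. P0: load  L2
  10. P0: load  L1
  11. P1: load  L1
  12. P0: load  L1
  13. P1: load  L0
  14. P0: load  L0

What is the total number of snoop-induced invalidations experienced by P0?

step 1: P0: load  L2  ⟶  EI  (L2)  txn=BusRd  M[L2]=80
step 2: P1: load  L0  ⟶  IE  (L0)  txn=BusRd  M[L0]=30
step 3: P1: load  L2  ⟶  SS  (L2)  txn=BusRd  M[L2]=80
step 4: P1: store L2 := 36  ⟶  IM  (L2)  txn=BusUpgr  M[L2]=80
step 5: P1: load  L0  ⟶  IE  (L0)  txn=∅  M[L0]=30
step 6: P1: store L2 := 5  ⟶  IM  (L2)  txn=∅  M[L2]=80
step 7: P0: load  L1  ⟶  EI  (L1)  txn=BusRd  M[L1]=0
step 8: P0: load  L2  ⟶  SS  (L2)  txn=BusRd+Flush  M[L2]=5
step 9: P0: load  L2  ⟶  SS  (L2)  txn=∅  M[L2]=5
step 10: P0: load  L1  ⟶  EI  (L1)  txn=∅  M[L1]=0
step 11: P1: load  L1  ⟶  SS  (L1)  txn=BusRd  M[L1]=0
step 12: P0: load  L1  ⟶  SS  (L1)  txn=∅  M[L1]=0
step 13: P1: load  L0  ⟶  IE  (L0)  txn=∅  M[L0]=30
step 14: P0: load  L0  ⟶  SS  (L0)  txn=BusRd  M[L0]=30

invalidations = 1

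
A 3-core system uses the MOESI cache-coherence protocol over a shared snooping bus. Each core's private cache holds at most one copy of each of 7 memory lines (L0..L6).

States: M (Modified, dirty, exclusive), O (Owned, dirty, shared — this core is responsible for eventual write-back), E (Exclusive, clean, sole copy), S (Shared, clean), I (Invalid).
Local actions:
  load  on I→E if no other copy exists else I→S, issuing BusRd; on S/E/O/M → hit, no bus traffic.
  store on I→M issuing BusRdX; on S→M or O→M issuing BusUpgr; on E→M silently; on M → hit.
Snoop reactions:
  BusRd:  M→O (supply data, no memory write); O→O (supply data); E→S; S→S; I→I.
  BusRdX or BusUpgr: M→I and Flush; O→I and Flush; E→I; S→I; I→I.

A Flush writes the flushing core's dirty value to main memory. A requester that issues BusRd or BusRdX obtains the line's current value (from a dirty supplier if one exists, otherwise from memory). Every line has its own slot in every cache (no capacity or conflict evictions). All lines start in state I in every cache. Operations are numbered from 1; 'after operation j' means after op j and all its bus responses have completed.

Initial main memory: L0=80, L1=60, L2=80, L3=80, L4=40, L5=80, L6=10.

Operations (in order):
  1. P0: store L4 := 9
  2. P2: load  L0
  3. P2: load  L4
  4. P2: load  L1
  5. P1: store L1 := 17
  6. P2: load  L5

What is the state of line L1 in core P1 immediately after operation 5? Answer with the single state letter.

state = M

[1] P0: store L4 := 9 | P0:M(9), P1:I, P2:I | bus: BusRdX
[2] P2: load  L0 | P0:I, P1:I, P2:E(80) | bus: BusRd
[3] P2: load  L4 | P0:O(9), P1:I, P2:S(9) | bus: BusRd
[4] P2: load  L1 | P0:I, P1:I, P2:E(60) | bus: BusRd
[5] P1: store L1 := 17 | P0:I, P1:M(17), P2:I | bus: BusRdX
[6] P2: load  L5 | P0:I, P1:I, P2:E(80) | bus: BusRd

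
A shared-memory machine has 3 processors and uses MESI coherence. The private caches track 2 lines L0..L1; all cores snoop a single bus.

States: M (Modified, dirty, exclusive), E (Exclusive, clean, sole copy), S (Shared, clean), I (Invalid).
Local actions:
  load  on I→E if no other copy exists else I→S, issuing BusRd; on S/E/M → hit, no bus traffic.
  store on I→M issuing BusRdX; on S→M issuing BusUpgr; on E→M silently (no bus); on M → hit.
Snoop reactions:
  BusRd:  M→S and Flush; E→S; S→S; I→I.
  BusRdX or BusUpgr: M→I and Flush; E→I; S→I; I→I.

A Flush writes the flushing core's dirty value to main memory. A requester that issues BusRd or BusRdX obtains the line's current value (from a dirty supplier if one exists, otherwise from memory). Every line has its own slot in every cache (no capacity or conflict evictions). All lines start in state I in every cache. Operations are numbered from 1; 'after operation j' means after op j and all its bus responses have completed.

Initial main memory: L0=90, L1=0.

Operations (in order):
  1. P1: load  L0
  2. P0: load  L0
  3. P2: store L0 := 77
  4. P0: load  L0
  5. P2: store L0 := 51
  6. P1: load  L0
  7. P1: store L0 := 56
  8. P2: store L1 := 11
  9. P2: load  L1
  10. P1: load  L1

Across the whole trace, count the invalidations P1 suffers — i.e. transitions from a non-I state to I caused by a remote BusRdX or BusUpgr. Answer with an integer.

step 1: P1: load  L0  ⟶  IEI  (L0)  txn=BusRd  M[L0]=90
step 2: P0: load  L0  ⟶  SSI  (L0)  txn=BusRd  M[L0]=90
step 3: P2: store L0 := 77  ⟶  IIM  (L0)  txn=BusRdX  M[L0]=90
step 4: P0: load  L0  ⟶  SIS  (L0)  txn=BusRd+Flush  M[L0]=77
step 5: P2: store L0 := 51  ⟶  IIM  (L0)  txn=BusUpgr  M[L0]=77
step 6: P1: load  L0  ⟶  ISS  (L0)  txn=BusRd+Flush  M[L0]=51
step 7: P1: store L0 := 56  ⟶  IMI  (L0)  txn=BusUpgr  M[L0]=51
step 8: P2: store L1 := 11  ⟶  IIM  (L1)  txn=BusRdX  M[L1]=0
step 9: P2: load  L1  ⟶  IIM  (L1)  txn=∅  M[L1]=0
step 10: P1: load  L1  ⟶  ISS  (L1)  txn=BusRd+Flush  M[L1]=11

invalidations = 1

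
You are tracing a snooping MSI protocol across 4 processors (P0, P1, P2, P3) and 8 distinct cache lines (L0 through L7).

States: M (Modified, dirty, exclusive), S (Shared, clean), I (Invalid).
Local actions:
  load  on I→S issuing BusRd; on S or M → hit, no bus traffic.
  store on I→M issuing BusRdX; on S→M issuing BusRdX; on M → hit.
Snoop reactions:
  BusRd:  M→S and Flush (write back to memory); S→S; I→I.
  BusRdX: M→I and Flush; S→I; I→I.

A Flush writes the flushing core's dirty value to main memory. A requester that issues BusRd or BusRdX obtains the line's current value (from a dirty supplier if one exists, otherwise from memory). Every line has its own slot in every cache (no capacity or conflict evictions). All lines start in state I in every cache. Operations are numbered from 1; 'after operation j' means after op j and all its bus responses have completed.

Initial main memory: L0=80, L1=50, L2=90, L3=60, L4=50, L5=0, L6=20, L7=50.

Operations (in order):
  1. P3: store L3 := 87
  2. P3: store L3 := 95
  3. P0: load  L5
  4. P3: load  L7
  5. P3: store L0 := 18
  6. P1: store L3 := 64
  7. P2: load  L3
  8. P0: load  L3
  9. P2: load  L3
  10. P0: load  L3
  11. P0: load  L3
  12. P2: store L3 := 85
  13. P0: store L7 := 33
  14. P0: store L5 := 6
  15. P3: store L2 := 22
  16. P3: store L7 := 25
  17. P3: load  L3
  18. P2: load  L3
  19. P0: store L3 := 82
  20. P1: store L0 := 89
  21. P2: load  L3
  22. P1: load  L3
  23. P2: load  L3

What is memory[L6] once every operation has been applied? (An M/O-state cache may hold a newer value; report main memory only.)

memory[L6] = 20

step 1: P3: store L3 := 87  ⟶  IIIM  (L3)  txn=BusRdX  M[L3]=60
step 2: P3: store L3 := 95  ⟶  IIIM  (L3)  txn=∅  M[L3]=60
step 3: P0: load  L5  ⟶  SIII  (L5)  txn=BusRd  M[L5]=0
step 4: P3: load  L7  ⟶  IIIS  (L7)  txn=BusRd  M[L7]=50
step 5: P3: store L0 := 18  ⟶  IIIM  (L0)  txn=BusRdX  M[L0]=80
step 6: P1: store L3 := 64  ⟶  IMII  (L3)  txn=BusRdX+Flush  M[L3]=95
step 7: P2: load  L3  ⟶  ISSI  (L3)  txn=BusRd+Flush  M[L3]=64
step 8: P0: load  L3  ⟶  SSSI  (L3)  txn=BusRd  M[L3]=64
step 9: P2: load  L3  ⟶  SSSI  (L3)  txn=∅  M[L3]=64
step 10: P0: load  L3  ⟶  SSSI  (L3)  txn=∅  M[L3]=64
step 11: P0: load  L3  ⟶  SSSI  (L3)  txn=∅  M[L3]=64
step 12: P2: store L3 := 85  ⟶  IIMI  (L3)  txn=BusRdX  M[L3]=64
step 13: P0: store L7 := 33  ⟶  MIII  (L7)  txn=BusRdX  M[L7]=50
step 14: P0: store L5 := 6  ⟶  MIII  (L5)  txn=BusRdX  M[L5]=0
step 15: P3: store L2 := 22  ⟶  IIIM  (L2)  txn=BusRdX  M[L2]=90
step 16: P3: store L7 := 25  ⟶  IIIM  (L7)  txn=BusRdX+Flush  M[L7]=33
step 17: P3: load  L3  ⟶  IISS  (L3)  txn=BusRd+Flush  M[L3]=85
step 18: P2: load  L3  ⟶  IISS  (L3)  txn=∅  M[L3]=85
step 19: P0: store L3 := 82  ⟶  MIII  (L3)  txn=BusRdX  M[L3]=85
step 20: P1: store L0 := 89  ⟶  IMII  (L0)  txn=BusRdX+Flush  M[L0]=18
step 21: P2: load  L3  ⟶  SISI  (L3)  txn=BusRd+Flush  M[L3]=82
step 22: P1: load  L3  ⟶  SSSI  (L3)  txn=BusRd  M[L3]=82
step 23: P2: load  L3  ⟶  SSSI  (L3)  txn=∅  M[L3]=82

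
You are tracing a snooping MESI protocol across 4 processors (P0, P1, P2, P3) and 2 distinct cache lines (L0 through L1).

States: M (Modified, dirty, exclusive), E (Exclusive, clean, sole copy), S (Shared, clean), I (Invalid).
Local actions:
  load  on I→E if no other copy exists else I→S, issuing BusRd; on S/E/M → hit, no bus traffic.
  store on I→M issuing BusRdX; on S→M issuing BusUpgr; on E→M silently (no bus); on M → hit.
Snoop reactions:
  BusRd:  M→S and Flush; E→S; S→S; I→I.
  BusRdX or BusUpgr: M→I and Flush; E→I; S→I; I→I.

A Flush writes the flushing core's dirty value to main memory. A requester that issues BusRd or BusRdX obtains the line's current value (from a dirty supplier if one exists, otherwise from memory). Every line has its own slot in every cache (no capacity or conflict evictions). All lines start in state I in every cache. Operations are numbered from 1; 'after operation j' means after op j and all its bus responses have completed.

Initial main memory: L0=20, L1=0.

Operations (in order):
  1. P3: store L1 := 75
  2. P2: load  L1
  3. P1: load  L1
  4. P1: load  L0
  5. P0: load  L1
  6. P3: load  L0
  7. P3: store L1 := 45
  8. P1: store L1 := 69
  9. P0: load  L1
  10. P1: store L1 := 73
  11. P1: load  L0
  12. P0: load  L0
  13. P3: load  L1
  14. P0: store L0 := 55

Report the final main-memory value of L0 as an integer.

memory[L0] = 20

[1] P3: store L1 := 75 | P0:I, P1:I, P2:I, P3:M(75) | bus: BusRdX
[2] P2: load  L1 | P0:I, P1:I, P2:S(75), P3:S(75) | bus: BusRd,Flush
[3] P1: load  L1 | P0:I, P1:S(75), P2:S(75), P3:S(75) | bus: BusRd
[4] P1: load  L0 | P0:I, P1:E(20), P2:I, P3:I | bus: BusRd
[5] P0: load  L1 | P0:S(75), P1:S(75), P2:S(75), P3:S(75) | bus: BusRd
[6] P3: load  L0 | P0:I, P1:S(20), P2:I, P3:S(20) | bus: BusRd
[7] P3: store L1 := 45 | P0:I, P1:I, P2:I, P3:M(45) | bus: BusUpgr
[8] P1: store L1 := 69 | P0:I, P1:M(69), P2:I, P3:I | bus: BusRdX,Flush
[9] P0: load  L1 | P0:S(69), P1:S(69), P2:I, P3:I | bus: BusRd,Flush
[10] P1: store L1 := 73 | P0:I, P1:M(73), P2:I, P3:I | bus: BusUpgr
[11] P1: load  L0 | P0:I, P1:S(20), P2:I, P3:S(20) | bus: none
[12] P0: load  L0 | P0:S(20), P1:S(20), P2:I, P3:S(20) | bus: BusRd
[13] P3: load  L1 | P0:I, P1:S(73), P2:I, P3:S(73) | bus: BusRd,Flush
[14] P0: store L0 := 55 | P0:M(55), P1:I, P2:I, P3:I | bus: BusUpgr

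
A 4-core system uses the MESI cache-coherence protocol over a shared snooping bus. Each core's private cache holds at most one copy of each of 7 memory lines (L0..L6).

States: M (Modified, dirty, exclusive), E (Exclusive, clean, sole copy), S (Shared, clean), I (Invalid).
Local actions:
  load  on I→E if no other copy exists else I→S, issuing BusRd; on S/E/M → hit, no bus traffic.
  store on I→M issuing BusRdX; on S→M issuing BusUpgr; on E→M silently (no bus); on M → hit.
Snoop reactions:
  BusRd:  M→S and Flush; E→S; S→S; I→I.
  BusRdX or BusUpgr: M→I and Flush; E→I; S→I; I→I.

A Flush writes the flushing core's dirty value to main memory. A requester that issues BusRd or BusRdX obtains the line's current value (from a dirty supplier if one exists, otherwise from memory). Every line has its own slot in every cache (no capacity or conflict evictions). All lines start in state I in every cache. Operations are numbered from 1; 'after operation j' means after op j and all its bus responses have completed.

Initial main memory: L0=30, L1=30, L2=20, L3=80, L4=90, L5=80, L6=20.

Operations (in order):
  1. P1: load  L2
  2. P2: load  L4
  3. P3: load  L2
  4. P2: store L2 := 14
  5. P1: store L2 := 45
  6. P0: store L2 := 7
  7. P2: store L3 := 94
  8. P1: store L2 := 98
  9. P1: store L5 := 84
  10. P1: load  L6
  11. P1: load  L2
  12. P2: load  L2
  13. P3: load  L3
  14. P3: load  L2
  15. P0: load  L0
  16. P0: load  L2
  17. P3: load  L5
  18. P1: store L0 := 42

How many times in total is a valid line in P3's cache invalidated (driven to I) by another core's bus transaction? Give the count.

invalidations = 1

  op1 P1: load  L2 → I/E/I/I on L2; bus BusRd; mem=20
  op2 P2: load  L4 → I/I/E/I on L4; bus BusRd; mem=90
  op3 P3: load  L2 → I/S/I/S on L2; bus BusRd; mem=20
  op4 P2: store L2 := 14 → I/I/M/I on L2; bus BusRdX; mem=20
  op5 P1: store L2 := 45 → I/M/I/I on L2; bus BusRdX Flush; mem=14
  op6 P0: store L2 := 7 → M/I/I/I on L2; bus BusRdX Flush; mem=45
  op7 P2: store L3 := 94 → I/I/M/I on L3; bus BusRdX; mem=80
  op8 P1: store L2 := 98 → I/M/I/I on L2; bus BusRdX Flush; mem=7
  op9 P1: store L5 := 84 → I/M/I/I on L5; bus BusRdX; mem=80
  op10 P1: load  L6 → I/E/I/I on L6; bus BusRd; mem=20
  op11 P1: load  L2 → I/M/I/I on L2; bus (none); mem=7
  op12 P2: load  L2 → I/S/S/I on L2; bus BusRd Flush; mem=98
  op13 P3: load  L3 → I/I/S/S on L3; bus BusRd Flush; mem=94
  op14 P3: load  L2 → I/S/S/S on L2; bus BusRd; mem=98
  op15 P0: load  L0 → E/I/I/I on L0; bus BusRd; mem=30
  op16 P0: load  L2 → S/S/S/S on L2; bus BusRd; mem=98
  op17 P3: load  L5 → I/S/I/S on L5; bus BusRd Flush; mem=84
  op18 P1: store L0 := 42 → I/M/I/I on L0; bus BusRdX; mem=30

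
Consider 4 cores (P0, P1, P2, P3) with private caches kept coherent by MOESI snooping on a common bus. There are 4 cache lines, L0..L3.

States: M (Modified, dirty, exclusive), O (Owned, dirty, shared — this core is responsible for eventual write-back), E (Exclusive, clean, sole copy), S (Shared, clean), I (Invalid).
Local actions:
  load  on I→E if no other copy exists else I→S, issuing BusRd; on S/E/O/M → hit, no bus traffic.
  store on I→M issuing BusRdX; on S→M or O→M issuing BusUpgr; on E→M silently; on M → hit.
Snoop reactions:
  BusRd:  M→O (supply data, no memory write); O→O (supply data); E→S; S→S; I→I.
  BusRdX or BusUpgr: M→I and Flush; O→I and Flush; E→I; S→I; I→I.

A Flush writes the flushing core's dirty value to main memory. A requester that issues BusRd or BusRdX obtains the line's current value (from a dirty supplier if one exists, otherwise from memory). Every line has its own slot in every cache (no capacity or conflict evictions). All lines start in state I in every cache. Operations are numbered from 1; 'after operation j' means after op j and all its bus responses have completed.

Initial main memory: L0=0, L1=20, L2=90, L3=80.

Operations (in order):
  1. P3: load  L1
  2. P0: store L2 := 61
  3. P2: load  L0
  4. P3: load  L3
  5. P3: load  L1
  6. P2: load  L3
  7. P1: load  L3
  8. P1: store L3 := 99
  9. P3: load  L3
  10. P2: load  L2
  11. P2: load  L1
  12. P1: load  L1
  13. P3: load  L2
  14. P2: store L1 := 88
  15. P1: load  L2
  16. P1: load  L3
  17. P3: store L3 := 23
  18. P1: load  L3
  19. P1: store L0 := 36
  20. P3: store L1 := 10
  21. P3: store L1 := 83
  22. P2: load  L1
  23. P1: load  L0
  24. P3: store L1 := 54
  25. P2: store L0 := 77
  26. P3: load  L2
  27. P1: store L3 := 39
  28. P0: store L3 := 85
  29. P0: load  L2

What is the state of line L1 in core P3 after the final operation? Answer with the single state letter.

state = M

step 1: P3: load  L1  ⟶  IIIE  (L1)  txn=BusRd  M[L1]=20
step 2: P0: store L2 := 61  ⟶  MIII  (L2)  txn=BusRdX  M[L2]=90
step 3: P2: load  L0  ⟶  IIEI  (L0)  txn=BusRd  M[L0]=0
step 4: P3: load  L3  ⟶  IIIE  (L3)  txn=BusRd  M[L3]=80
step 5: P3: load  L1  ⟶  IIIE  (L1)  txn=∅  M[L1]=20
step 6: P2: load  L3  ⟶  IISS  (L3)  txn=BusRd  M[L3]=80
step 7: P1: load  L3  ⟶  ISSS  (L3)  txn=BusRd  M[L3]=80
step 8: P1: store L3 := 99  ⟶  IMII  (L3)  txn=BusUpgr  M[L3]=80
step 9: P3: load  L3  ⟶  IOIS  (L3)  txn=BusRd  M[L3]=80
step 10: P2: load  L2  ⟶  OISI  (L2)  txn=BusRd  M[L2]=90
step 11: P2: load  L1  ⟶  IISS  (L1)  txn=BusRd  M[L1]=20
step 12: P1: load  L1  ⟶  ISSS  (L1)  txn=BusRd  M[L1]=20
step 13: P3: load  L2  ⟶  OISS  (L2)  txn=BusRd  M[L2]=90
step 14: P2: store L1 := 88  ⟶  IIMI  (L1)  txn=BusUpgr  M[L1]=20
step 15: P1: load  L2  ⟶  OSSS  (L2)  txn=BusRd  M[L2]=90
step 16: P1: load  L3  ⟶  IOIS  (L3)  txn=∅  M[L3]=80
step 17: P3: store L3 := 23  ⟶  IIIM  (L3)  txn=BusUpgr+Flush  M[L3]=99
step 18: P1: load  L3  ⟶  ISIO  (L3)  txn=BusRd  M[L3]=99
step 19: P1: store L0 := 36  ⟶  IMII  (L0)  txn=BusRdX  M[L0]=0
step 20: P3: store L1 := 10  ⟶  IIIM  (L1)  txn=BusRdX+Flush  M[L1]=88
step 21: P3: store L1 := 83  ⟶  IIIM  (L1)  txn=∅  M[L1]=88
step 22: P2: load  L1  ⟶  IISO  (L1)  txn=BusRd  M[L1]=88
step 23: P1: load  L0  ⟶  IMII  (L0)  txn=∅  M[L0]=0
step 24: P3: store L1 := 54  ⟶  IIIM  (L1)  txn=BusUpgr  M[L1]=88
step 25: P2: store L0 := 77  ⟶  IIMI  (L0)  txn=BusRdX+Flush  M[L0]=36
step 26: P3: load  L2  ⟶  OSSS  (L2)  txn=∅  M[L2]=90
step 27: P1: store L3 := 39  ⟶  IMII  (L3)  txn=BusUpgr+Flush  M[L3]=23
step 28: P0: store L3 := 85  ⟶  MIII  (L3)  txn=BusRdX+Flush  M[L3]=39
step 29: P0: load  L2  ⟶  OSSS  (L2)  txn=∅  M[L2]=90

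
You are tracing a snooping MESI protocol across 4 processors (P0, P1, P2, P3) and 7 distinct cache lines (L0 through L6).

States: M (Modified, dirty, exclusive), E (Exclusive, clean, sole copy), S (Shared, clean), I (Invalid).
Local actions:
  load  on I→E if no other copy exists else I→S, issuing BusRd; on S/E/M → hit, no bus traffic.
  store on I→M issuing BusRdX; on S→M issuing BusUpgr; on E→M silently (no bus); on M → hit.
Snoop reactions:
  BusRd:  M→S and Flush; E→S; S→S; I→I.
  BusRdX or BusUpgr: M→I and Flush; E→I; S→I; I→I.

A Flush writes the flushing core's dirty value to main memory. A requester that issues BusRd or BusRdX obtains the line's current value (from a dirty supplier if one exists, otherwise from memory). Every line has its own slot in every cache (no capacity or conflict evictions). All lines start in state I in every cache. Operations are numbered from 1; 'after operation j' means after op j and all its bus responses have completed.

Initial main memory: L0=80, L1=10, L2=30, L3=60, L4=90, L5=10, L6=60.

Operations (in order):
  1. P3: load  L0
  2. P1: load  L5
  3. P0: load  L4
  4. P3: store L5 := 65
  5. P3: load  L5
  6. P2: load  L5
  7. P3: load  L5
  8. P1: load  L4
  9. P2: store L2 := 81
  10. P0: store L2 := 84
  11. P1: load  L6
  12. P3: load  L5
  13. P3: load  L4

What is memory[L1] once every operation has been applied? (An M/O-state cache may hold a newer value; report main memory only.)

memory[L1] = 10

[1] P3: load  L0 | P0:I, P1:I, P2:I, P3:E(80) | bus: BusRd
[2] P1: load  L5 | P0:I, P1:E(10), P2:I, P3:I | bus: BusRd
[3] P0: load  L4 | P0:E(90), P1:I, P2:I, P3:I | bus: BusRd
[4] P3: store L5 := 65 | P0:I, P1:I, P2:I, P3:M(65) | bus: BusRdX
[5] P3: load  L5 | P0:I, P1:I, P2:I, P3:M(65) | bus: none
[6] P2: load  L5 | P0:I, P1:I, P2:S(65), P3:S(65) | bus: BusRd,Flush
[7] P3: load  L5 | P0:I, P1:I, P2:S(65), P3:S(65) | bus: none
[8] P1: load  L4 | P0:S(90), P1:S(90), P2:I, P3:I | bus: BusRd
[9] P2: store L2 := 81 | P0:I, P1:I, P2:M(81), P3:I | bus: BusRdX
[10] P0: store L2 := 84 | P0:M(84), P1:I, P2:I, P3:I | bus: BusRdX,Flush
[11] P1: load  L6 | P0:I, P1:E(60), P2:I, P3:I | bus: BusRd
[12] P3: load  L5 | P0:I, P1:I, P2:S(65), P3:S(65) | bus: none
[13] P3: load  L4 | P0:S(90), P1:S(90), P2:I, P3:S(90) | bus: BusRd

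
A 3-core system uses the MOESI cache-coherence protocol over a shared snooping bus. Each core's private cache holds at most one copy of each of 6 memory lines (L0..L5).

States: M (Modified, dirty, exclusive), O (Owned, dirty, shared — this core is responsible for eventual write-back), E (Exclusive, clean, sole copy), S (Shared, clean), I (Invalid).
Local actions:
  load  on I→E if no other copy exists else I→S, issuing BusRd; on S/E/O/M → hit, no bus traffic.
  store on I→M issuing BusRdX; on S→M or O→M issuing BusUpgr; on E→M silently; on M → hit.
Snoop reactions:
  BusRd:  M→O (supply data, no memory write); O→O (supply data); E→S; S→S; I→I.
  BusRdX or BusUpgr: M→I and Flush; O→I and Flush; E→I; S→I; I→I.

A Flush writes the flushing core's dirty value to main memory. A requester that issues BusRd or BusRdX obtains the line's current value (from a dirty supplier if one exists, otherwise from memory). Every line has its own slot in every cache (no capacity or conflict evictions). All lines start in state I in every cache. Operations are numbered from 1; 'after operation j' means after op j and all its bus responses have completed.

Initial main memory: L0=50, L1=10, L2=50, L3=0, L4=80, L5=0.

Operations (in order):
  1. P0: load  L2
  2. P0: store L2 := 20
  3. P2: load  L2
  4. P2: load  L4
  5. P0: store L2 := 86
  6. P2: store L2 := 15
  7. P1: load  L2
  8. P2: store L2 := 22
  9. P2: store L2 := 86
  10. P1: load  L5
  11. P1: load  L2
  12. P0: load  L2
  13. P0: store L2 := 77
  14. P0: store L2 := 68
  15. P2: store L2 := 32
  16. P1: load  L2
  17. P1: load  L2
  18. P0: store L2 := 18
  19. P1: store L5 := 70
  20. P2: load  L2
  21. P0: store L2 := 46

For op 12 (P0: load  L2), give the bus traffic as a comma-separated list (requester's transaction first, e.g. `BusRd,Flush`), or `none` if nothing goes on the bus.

1. P0: load  L2  bus=[BusRd]  L2: P0=E P1=I P2=I  mem[L2]=50
2. P0: store L2 := 20  bus=[-]  L2: P0=M P1=I P2=I  mem[L2]=50
3. P2: load  L2  bus=[BusRd]  L2: P0=O P1=I P2=S  mem[L2]=50
4. P2: load  L4  bus=[BusRd]  L4: P0=I P1=I P2=E  mem[L4]=80
5. P0: store L2 := 86  bus=[BusUpgr]  L2: P0=M P1=I P2=I  mem[L2]=50
6. P2: store L2 := 15  bus=[BusRdX,Flush]  L2: P0=I P1=I P2=M  mem[L2]=86
7. P1: load  L2  bus=[BusRd]  L2: P0=I P1=S P2=O  mem[L2]=86
8. P2: store L2 := 22  bus=[BusUpgr]  L2: P0=I P1=I P2=M  mem[L2]=86
9. P2: store L2 := 86  bus=[-]  L2: P0=I P1=I P2=M  mem[L2]=86
10. P1: load  L5  bus=[BusRd]  L5: P0=I P1=E P2=I  mem[L5]=0
11. P1: load  L2  bus=[BusRd]  L2: P0=I P1=S P2=O  mem[L2]=86
12. P0: load  L2  bus=[BusRd]  L2: P0=S P1=S P2=O  mem[L2]=86
13. P0: store L2 := 77  bus=[BusUpgr,Flush]  L2: P0=M P1=I P2=I  mem[L2]=86
14. P0: store L2 := 68  bus=[-]  L2: P0=M P1=I P2=I  mem[L2]=86
15. P2: store L2 := 32  bus=[BusRdX,Flush]  L2: P0=I P1=I P2=M  mem[L2]=68
16. P1: load  L2  bus=[BusRd]  L2: P0=I P1=S P2=O  mem[L2]=68
17. P1: load  L2  bus=[-]  L2: P0=I P1=S P2=O  mem[L2]=68
18. P0: store L2 := 18  bus=[BusRdX,Flush]  L2: P0=M P1=I P2=I  mem[L2]=32
19. P1: store L5 := 70  bus=[-]  L5: P0=I P1=M P2=I  mem[L5]=0
20. P2: load  L2  bus=[BusRd]  L2: P0=O P1=I P2=S  mem[L2]=32
21. P0: store L2 := 46  bus=[BusUpgr]  L2: P0=M P1=I P2=I  mem[L2]=32

bus = BusRd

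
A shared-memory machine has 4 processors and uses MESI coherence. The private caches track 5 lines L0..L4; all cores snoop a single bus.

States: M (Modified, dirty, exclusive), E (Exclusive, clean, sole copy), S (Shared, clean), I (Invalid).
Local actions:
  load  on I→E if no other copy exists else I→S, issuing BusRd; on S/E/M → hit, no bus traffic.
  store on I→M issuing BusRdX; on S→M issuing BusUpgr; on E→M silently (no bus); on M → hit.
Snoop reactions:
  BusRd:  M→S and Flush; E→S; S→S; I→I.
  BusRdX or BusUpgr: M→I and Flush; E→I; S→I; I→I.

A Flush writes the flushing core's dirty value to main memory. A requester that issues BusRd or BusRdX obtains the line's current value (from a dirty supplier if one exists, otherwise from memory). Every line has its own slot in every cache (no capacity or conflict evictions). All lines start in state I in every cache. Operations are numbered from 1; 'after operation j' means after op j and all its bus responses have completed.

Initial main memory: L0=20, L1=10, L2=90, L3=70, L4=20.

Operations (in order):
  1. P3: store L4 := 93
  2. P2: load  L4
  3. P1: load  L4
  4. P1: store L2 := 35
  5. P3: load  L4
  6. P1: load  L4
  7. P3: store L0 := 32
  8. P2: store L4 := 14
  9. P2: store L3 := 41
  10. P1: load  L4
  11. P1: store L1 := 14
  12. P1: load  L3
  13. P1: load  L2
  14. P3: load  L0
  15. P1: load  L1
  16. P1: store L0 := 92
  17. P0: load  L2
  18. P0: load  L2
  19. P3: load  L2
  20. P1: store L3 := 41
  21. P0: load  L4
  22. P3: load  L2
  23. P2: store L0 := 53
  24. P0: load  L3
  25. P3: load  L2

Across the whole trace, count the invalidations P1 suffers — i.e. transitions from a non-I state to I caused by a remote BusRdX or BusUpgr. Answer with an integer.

1. P3: store L4 := 93  bus=[BusRdX]  L4: P0=I P1=I P2=I P3=M  mem[L4]=20
2. P2: load  L4  bus=[BusRd,Flush]  L4: P0=I P1=I P2=S P3=S  mem[L4]=93
3. P1: load  L4  bus=[BusRd]  L4: P0=I P1=S P2=S P3=S  mem[L4]=93
4. P1: store L2 := 35  bus=[BusRdX]  L2: P0=I P1=M P2=I P3=I  mem[L2]=90
5. P3: load  L4  bus=[-]  L4: P0=I P1=S P2=S P3=S  mem[L4]=93
6. P1: load  L4  bus=[-]  L4: P0=I P1=S P2=S P3=S  mem[L4]=93
7. P3: store L0 := 32  bus=[BusRdX]  L0: P0=I P1=I P2=I P3=M  mem[L0]=20
8. P2: store L4 := 14  bus=[BusUpgr]  L4: P0=I P1=I P2=M P3=I  mem[L4]=93
9. P2: store L3 := 41  bus=[BusRdX]  L3: P0=I P1=I P2=M P3=I  mem[L3]=70
10. P1: load  L4  bus=[BusRd,Flush]  L4: P0=I P1=S P2=S P3=I  mem[L4]=14
11. P1: store L1 := 14  bus=[BusRdX]  L1: P0=I P1=M P2=I P3=I  mem[L1]=10
12. P1: load  L3  bus=[BusRd,Flush]  L3: P0=I P1=S P2=S P3=I  mem[L3]=41
13. P1: load  L2  bus=[-]  L2: P0=I P1=M P2=I P3=I  mem[L2]=90
14. P3: load  L0  bus=[-]  L0: P0=I P1=I P2=I P3=M  mem[L0]=20
15. P1: load  L1  bus=[-]  L1: P0=I P1=M P2=I P3=I  mem[L1]=10
16. P1: store L0 := 92  bus=[BusRdX,Flush]  L0: P0=I P1=M P2=I P3=I  mem[L0]=32
17. P0: load  L2  bus=[BusRd,Flush]  L2: P0=S P1=S P2=I P3=I  mem[L2]=35
18. P0: load  L2  bus=[-]  L2: P0=S P1=S P2=I P3=I  mem[L2]=35
19. P3: load  L2  bus=[BusRd]  L2: P0=S P1=S P2=I P3=S  mem[L2]=35
20. P1: store L3 := 41  bus=[BusUpgr]  L3: P0=I P1=M P2=I P3=I  mem[L3]=41
21. P0: load  L4  bus=[BusRd]  L4: P0=S P1=S P2=S P3=I  mem[L4]=14
22. P3: load  L2  bus=[-]  L2: P0=S P1=S P2=I P3=S  mem[L2]=35
23. P2: store L0 := 53  bus=[BusRdX,Flush]  L0: P0=I P1=I P2=M P3=I  mem[L0]=92
24. P0: load  L3  bus=[BusRd,Flush]  L3: P0=S P1=S P2=I P3=I  mem[L3]=41
25. P3: load  L2  bus=[-]  L2: P0=S P1=S P2=I P3=S  mem[L2]=35

invalidations = 2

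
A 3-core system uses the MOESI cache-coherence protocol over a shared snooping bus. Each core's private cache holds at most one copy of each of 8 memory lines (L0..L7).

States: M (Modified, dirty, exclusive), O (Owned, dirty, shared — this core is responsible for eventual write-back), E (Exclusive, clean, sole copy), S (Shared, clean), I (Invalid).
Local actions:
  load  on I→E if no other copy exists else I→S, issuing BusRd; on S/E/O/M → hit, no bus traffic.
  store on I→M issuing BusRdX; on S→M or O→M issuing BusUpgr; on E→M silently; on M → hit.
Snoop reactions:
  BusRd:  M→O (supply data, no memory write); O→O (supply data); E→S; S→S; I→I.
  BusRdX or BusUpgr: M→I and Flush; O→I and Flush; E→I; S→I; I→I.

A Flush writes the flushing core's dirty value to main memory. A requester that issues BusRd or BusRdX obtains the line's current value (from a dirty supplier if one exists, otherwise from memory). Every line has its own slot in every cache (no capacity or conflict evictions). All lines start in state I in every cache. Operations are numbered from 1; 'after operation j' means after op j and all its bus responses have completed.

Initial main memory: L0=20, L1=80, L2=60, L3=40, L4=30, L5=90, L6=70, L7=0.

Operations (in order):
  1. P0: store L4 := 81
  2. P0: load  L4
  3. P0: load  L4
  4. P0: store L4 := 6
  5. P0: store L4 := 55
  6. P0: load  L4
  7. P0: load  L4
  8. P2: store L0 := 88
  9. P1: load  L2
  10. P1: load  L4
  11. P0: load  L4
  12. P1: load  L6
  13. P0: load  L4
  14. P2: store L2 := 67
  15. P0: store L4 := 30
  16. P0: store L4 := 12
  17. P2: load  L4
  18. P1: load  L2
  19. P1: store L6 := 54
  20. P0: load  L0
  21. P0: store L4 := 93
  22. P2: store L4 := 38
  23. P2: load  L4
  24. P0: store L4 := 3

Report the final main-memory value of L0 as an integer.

memory[L0] = 20

1. P0: store L4 := 81  bus=[BusRdX]  L4: P0=M P1=I P2=I  mem[L4]=30
2. P0: load  L4  bus=[-]  L4: P0=M P1=I P2=I  mem[L4]=30
3. P0: load  L4  bus=[-]  L4: P0=M P1=I P2=I  mem[L4]=30
4. P0: store L4 := 6  bus=[-]  L4: P0=M P1=I P2=I  mem[L4]=30
5. P0: store L4 := 55  bus=[-]  L4: P0=M P1=I P2=I  mem[L4]=30
6. P0: load  L4  bus=[-]  L4: P0=M P1=I P2=I  mem[L4]=30
7. P0: load  L4  bus=[-]  L4: P0=M P1=I P2=I  mem[L4]=30
8. P2: store L0 := 88  bus=[BusRdX]  L0: P0=I P1=I P2=M  mem[L0]=20
9. P1: load  L2  bus=[BusRd]  L2: P0=I P1=E P2=I  mem[L2]=60
10. P1: load  L4  bus=[BusRd]  L4: P0=O P1=S P2=I  mem[L4]=30
11. P0: load  L4  bus=[-]  L4: P0=O P1=S P2=I  mem[L4]=30
12. P1: load  L6  bus=[BusRd]  L6: P0=I P1=E P2=I  mem[L6]=70
13. P0: load  L4  bus=[-]  L4: P0=O P1=S P2=I  mem[L4]=30
14. P2: store L2 := 67  bus=[BusRdX]  L2: P0=I P1=I P2=M  mem[L2]=60
15. P0: store L4 := 30  bus=[BusUpgr]  L4: P0=M P1=I P2=I  mem[L4]=30
16. P0: store L4 := 12  bus=[-]  L4: P0=M P1=I P2=I  mem[L4]=30
17. P2: load  L4  bus=[BusRd]  L4: P0=O P1=I P2=S  mem[L4]=30
18. P1: load  L2  bus=[BusRd]  L2: P0=I P1=S P2=O  mem[L2]=60
19. P1: store L6 := 54  bus=[-]  L6: P0=I P1=M P2=I  mem[L6]=70
20. P0: load  L0  bus=[BusRd]  L0: P0=S P1=I P2=O  mem[L0]=20
21. P0: store L4 := 93  bus=[BusUpgr]  L4: P0=M P1=I P2=I  mem[L4]=30
22. P2: store L4 := 38  bus=[BusRdX,Flush]  L4: P0=I P1=I P2=M  mem[L4]=93
23. P2: load  L4  bus=[-]  L4: P0=I P1=I P2=M  mem[L4]=93
24. P0: store L4 := 3  bus=[BusRdX,Flush]  L4: P0=M P1=I P2=I  mem[L4]=38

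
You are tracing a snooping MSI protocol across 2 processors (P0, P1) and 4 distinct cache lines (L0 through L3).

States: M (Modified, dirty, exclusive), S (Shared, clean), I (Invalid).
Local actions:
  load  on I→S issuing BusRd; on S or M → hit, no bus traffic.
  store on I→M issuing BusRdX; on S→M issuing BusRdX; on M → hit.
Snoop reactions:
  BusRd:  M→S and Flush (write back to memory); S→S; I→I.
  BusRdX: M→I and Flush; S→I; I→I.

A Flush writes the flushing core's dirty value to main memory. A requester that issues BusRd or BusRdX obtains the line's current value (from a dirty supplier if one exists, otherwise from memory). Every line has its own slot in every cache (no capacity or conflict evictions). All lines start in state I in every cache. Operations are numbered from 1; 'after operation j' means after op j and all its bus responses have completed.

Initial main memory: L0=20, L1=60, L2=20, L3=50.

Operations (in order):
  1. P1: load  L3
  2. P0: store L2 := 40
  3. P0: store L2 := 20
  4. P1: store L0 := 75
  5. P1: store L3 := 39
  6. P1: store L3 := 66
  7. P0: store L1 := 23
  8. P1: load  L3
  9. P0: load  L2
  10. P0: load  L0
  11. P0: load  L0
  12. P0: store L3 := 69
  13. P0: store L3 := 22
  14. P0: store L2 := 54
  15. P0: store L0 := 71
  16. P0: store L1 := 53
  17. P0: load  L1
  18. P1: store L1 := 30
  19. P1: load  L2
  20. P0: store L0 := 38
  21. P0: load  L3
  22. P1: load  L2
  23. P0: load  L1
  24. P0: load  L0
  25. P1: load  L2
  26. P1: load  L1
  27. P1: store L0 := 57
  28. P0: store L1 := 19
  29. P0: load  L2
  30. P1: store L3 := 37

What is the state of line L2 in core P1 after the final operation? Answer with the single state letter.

state = S

step 1: P1: load  L3  ⟶  IS  (L3)  txn=BusRd  M[L3]=50
step 2: P0: store L2 := 40  ⟶  MI  (L2)  txn=BusRdX  M[L2]=20
step 3: P0: store L2 := 20  ⟶  MI  (L2)  txn=∅  M[L2]=20
step 4: P1: store L0 := 75  ⟶  IM  (L0)  txn=BusRdX  M[L0]=20
step 5: P1: store L3 := 39  ⟶  IM  (L3)  txn=BusRdX  M[L3]=50
step 6: P1: store L3 := 66  ⟶  IM  (L3)  txn=∅  M[L3]=50
step 7: P0: store L1 := 23  ⟶  MI  (L1)  txn=BusRdX  M[L1]=60
step 8: P1: load  L3  ⟶  IM  (L3)  txn=∅  M[L3]=50
step 9: P0: load  L2  ⟶  MI  (L2)  txn=∅  M[L2]=20
step 10: P0: load  L0  ⟶  SS  (L0)  txn=BusRd+Flush  M[L0]=75
step 11: P0: load  L0  ⟶  SS  (L0)  txn=∅  M[L0]=75
step 12: P0: store L3 := 69  ⟶  MI  (L3)  txn=BusRdX+Flush  M[L3]=66
step 13: P0: store L3 := 22  ⟶  MI  (L3)  txn=∅  M[L3]=66
step 14: P0: store L2 := 54  ⟶  MI  (L2)  txn=∅  M[L2]=20
step 15: P0: store L0 := 71  ⟶  MI  (L0)  txn=BusRdX  M[L0]=75
step 16: P0: store L1 := 53  ⟶  MI  (L1)  txn=∅  M[L1]=60
step 17: P0: load  L1  ⟶  MI  (L1)  txn=∅  M[L1]=60
step 18: P1: store L1 := 30  ⟶  IM  (L1)  txn=BusRdX+Flush  M[L1]=53
step 19: P1: load  L2  ⟶  SS  (L2)  txn=BusRd+Flush  M[L2]=54
step 20: P0: store L0 := 38  ⟶  MI  (L0)  txn=∅  M[L0]=75
step 21: P0: load  L3  ⟶  MI  (L3)  txn=∅  M[L3]=66
step 22: P1: load  L2  ⟶  SS  (L2)  txn=∅  M[L2]=54
step 23: P0: load  L1  ⟶  SS  (L1)  txn=BusRd+Flush  M[L1]=30
step 24: P0: load  L0  ⟶  MI  (L0)  txn=∅  M[L0]=75
step 25: P1: load  L2  ⟶  SS  (L2)  txn=∅  M[L2]=54
step 26: P1: load  L1  ⟶  SS  (L1)  txn=∅  M[L1]=30
step 27: P1: store L0 := 57  ⟶  IM  (L0)  txn=BusRdX+Flush  M[L0]=38
step 28: P0: store L1 := 19  ⟶  MI  (L1)  txn=BusRdX  M[L1]=30
step 29: P0: load  L2  ⟶  SS  (L2)  txn=∅  M[L2]=54
step 30: P1: store L3 := 37  ⟶  IM  (L3)  txn=BusRdX+Flush  M[L3]=22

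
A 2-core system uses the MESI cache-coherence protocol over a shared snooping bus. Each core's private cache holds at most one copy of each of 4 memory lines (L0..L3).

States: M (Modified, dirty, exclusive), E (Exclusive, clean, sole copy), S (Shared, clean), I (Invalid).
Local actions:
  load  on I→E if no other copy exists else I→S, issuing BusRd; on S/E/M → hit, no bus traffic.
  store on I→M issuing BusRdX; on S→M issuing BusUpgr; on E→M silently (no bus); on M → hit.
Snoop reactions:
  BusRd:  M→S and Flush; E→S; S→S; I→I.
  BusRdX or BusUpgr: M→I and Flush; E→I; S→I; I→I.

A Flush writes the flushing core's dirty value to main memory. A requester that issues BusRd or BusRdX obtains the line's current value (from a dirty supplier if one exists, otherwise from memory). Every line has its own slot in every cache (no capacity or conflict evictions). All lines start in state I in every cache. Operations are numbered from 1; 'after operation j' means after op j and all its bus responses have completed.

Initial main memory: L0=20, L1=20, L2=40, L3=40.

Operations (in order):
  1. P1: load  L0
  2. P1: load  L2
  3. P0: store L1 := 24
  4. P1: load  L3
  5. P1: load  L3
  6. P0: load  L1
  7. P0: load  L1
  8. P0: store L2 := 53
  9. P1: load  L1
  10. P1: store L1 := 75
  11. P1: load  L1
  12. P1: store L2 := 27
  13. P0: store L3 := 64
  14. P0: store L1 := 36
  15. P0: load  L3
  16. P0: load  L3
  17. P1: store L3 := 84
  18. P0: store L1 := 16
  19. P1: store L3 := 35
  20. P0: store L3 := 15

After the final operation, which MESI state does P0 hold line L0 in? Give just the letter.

state = I

step 1: P1: load  L0  ⟶  IE  (L0)  txn=BusRd  M[L0]=20
step 2: P1: load  L2  ⟶  IE  (L2)  txn=BusRd  M[L2]=40
step 3: P0: store L1 := 24  ⟶  MI  (L1)  txn=BusRdX  M[L1]=20
step 4: P1: load  L3  ⟶  IE  (L3)  txn=BusRd  M[L3]=40
step 5: P1: load  L3  ⟶  IE  (L3)  txn=∅  M[L3]=40
step 6: P0: load  L1  ⟶  MI  (L1)  txn=∅  M[L1]=20
step 7: P0: load  L1  ⟶  MI  (L1)  txn=∅  M[L1]=20
step 8: P0: store L2 := 53  ⟶  MI  (L2)  txn=BusRdX  M[L2]=40
step 9: P1: load  L1  ⟶  SS  (L1)  txn=BusRd+Flush  M[L1]=24
step 10: P1: store L1 := 75  ⟶  IM  (L1)  txn=BusUpgr  M[L1]=24
step 11: P1: load  L1  ⟶  IM  (L1)  txn=∅  M[L1]=24
step 12: P1: store L2 := 27  ⟶  IM  (L2)  txn=BusRdX+Flush  M[L2]=53
step 13: P0: store L3 := 64  ⟶  MI  (L3)  txn=BusRdX  M[L3]=40
step 14: P0: store L1 := 36  ⟶  MI  (L1)  txn=BusRdX+Flush  M[L1]=75
step 15: P0: load  L3  ⟶  MI  (L3)  txn=∅  M[L3]=40
step 16: P0: load  L3  ⟶  MI  (L3)  txn=∅  M[L3]=40
step 17: P1: store L3 := 84  ⟶  IM  (L3)  txn=BusRdX+Flush  M[L3]=64
step 18: P0: store L1 := 16  ⟶  MI  (L1)  txn=∅  M[L1]=75
step 19: P1: store L3 := 35  ⟶  IM  (L3)  txn=∅  M[L3]=64
step 20: P0: store L3 := 15  ⟶  MI  (L3)  txn=BusRdX+Flush  M[L3]=35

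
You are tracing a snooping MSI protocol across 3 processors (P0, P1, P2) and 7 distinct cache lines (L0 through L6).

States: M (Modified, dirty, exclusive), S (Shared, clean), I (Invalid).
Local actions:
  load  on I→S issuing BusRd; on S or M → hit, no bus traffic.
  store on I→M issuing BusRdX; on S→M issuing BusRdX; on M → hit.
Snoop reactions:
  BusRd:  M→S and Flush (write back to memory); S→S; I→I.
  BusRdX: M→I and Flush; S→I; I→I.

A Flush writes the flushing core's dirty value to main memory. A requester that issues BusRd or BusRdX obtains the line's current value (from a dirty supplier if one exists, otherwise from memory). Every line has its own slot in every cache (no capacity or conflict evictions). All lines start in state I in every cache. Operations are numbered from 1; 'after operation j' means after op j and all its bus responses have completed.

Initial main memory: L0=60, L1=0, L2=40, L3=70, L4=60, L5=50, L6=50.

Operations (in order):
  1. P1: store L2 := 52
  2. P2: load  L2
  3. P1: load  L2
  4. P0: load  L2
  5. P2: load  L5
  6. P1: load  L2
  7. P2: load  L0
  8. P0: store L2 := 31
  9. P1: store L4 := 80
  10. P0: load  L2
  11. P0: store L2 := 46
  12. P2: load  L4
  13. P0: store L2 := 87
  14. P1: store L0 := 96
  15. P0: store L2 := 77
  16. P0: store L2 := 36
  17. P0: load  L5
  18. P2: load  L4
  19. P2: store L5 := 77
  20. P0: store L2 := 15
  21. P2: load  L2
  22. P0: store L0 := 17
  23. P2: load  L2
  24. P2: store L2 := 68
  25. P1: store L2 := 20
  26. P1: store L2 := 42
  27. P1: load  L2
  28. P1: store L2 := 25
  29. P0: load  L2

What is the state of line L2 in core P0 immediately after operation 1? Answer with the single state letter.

state = I

step 1: P1: store L2 := 52  ⟶  IMI  (L2)  txn=BusRdX  M[L2]=40
step 2: P2: load  L2  ⟶  ISS  (L2)  txn=BusRd+Flush  M[L2]=52
step 3: P1: load  L2  ⟶  ISS  (L2)  txn=∅  M[L2]=52
step 4: P0: load  L2  ⟶  SSS  (L2)  txn=BusRd  M[L2]=52
step 5: P2: load  L5  ⟶  IIS  (L5)  txn=BusRd  M[L5]=50
step 6: P1: load  L2  ⟶  SSS  (L2)  txn=∅  M[L2]=52
step 7: P2: load  L0  ⟶  IIS  (L0)  txn=BusRd  M[L0]=60
step 8: P0: store L2 := 31  ⟶  MII  (L2)  txn=BusRdX  M[L2]=52
step 9: P1: store L4 := 80  ⟶  IMI  (L4)  txn=BusRdX  M[L4]=60
step 10: P0: load  L2  ⟶  MII  (L2)  txn=∅  M[L2]=52
step 11: P0: store L2 := 46  ⟶  MII  (L2)  txn=∅  M[L2]=52
step 12: P2: load  L4  ⟶  ISS  (L4)  txn=BusRd+Flush  M[L4]=80
step 13: P0: store L2 := 87  ⟶  MII  (L2)  txn=∅  M[L2]=52
step 14: P1: store L0 := 96  ⟶  IMI  (L0)  txn=BusRdX  M[L0]=60
step 15: P0: store L2 := 77  ⟶  MII  (L2)  txn=∅  M[L2]=52
step 16: P0: store L2 := 36  ⟶  MII  (L2)  txn=∅  M[L2]=52
step 17: P0: load  L5  ⟶  SIS  (L5)  txn=BusRd  M[L5]=50
step 18: P2: load  L4  ⟶  ISS  (L4)  txn=∅  M[L4]=80
step 19: P2: store L5 := 77  ⟶  IIM  (L5)  txn=BusRdX  M[L5]=50
step 20: P0: store L2 := 15  ⟶  MII  (L2)  txn=∅  M[L2]=52
step 21: P2: load  L2  ⟶  SIS  (L2)  txn=BusRd+Flush  M[L2]=15
step 22: P0: store L0 := 17  ⟶  MII  (L0)  txn=BusRdX+Flush  M[L0]=96
step 23: P2: load  L2  ⟶  SIS  (L2)  txn=∅  M[L2]=15
step 24: P2: store L2 := 68  ⟶  IIM  (L2)  txn=BusRdX  M[L2]=15
step 25: P1: store L2 := 20  ⟶  IMI  (L2)  txn=BusRdX+Flush  M[L2]=68
step 26: P1: store L2 := 42  ⟶  IMI  (L2)  txn=∅  M[L2]=68
step 27: P1: load  L2  ⟶  IMI  (L2)  txn=∅  M[L2]=68
step 28: P1: store L2 := 25  ⟶  IMI  (L2)  txn=∅  M[L2]=68
step 29: P0: load  L2  ⟶  SSI  (L2)  txn=BusRd+Flush  M[L2]=25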